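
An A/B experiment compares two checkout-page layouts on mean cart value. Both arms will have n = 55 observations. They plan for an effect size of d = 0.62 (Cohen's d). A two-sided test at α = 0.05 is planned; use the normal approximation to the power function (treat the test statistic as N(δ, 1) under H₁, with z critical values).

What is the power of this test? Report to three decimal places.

Noncentrality parameter: δ = d·√(n/2) = 0.62 × √(55/2) = 3.2513
Two-sided α = 0.05 → critical value z_{0.025} = 1.960.
Power = Φ(δ − 1.960) + Φ(−δ − 1.960) = Φ(1.291) + Φ(-5.211) = 0.9017 + 0.0000 = 0.9017.

Power ≈ 0.902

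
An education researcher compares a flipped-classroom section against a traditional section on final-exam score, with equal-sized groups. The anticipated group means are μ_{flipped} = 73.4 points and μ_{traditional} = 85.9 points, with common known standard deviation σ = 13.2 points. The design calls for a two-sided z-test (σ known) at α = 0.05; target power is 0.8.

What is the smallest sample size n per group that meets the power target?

Standardized effect: d = |μ_{flipped} − μ_{traditional}| / σ = |73.4 − 85.9| / 13.2 = 0.9470
For power 0.8 need Φ(δ − z_{0.025}) = 0.8, so δ = z_{0.025} + z_{0.20} = 1.960 + 0.842 = 2.802.
(Ignoring the negligible lower-tail rejection probability gives the usual closed-form inversion.)
δ = d·√(n/2) ⇒ n = 2(δ/d)² = 2 × (2.802 / 0.9470)² = 17.51.
Rounding up, n = 18 per group.

n = 18 per group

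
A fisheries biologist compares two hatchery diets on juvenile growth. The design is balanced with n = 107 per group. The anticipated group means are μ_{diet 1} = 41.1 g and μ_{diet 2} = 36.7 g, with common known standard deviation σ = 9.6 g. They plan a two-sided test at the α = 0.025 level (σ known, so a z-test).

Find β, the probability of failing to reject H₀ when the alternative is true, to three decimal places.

β ≈ 0.133

Standardized effect: d = |μ_{diet 1} − μ_{diet 2}| / σ = |41.1 − 36.7| / 9.6 = 0.4583
Noncentrality parameter: δ = d·√(n/2) = 0.4583 × √(107/2) = 3.3524
Two-sided α = 0.025 → critical value z_{0.0125} = 2.241.
Power = Φ(δ − 2.241) + Φ(−δ − 2.241) = Φ(1.111) + Φ(-5.594) = 0.8667 + 0.0000 = 0.8667.
Type II error: β = 1 − power = 1 − 0.8667 = 0.1333.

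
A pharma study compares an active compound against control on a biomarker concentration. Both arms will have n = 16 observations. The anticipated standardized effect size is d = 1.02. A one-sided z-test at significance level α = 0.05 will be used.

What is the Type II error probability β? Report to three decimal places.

β ≈ 0.107

Noncentrality parameter: δ = d·√(n/2) = 1.02 × √(16/2) = 2.8850
One-sided α = 0.05 → critical value z_{0.05} = 1.645.
Power = Φ(δ − 1.645) = Φ(1.240) = 0.8925.
Type II error: β = 1 − power = 1 − 0.8925 = 0.1075.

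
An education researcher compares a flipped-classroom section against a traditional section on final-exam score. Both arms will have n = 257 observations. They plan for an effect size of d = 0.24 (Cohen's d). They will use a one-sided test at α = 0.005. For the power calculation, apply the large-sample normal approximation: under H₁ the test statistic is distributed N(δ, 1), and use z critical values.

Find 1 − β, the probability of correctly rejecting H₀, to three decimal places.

Power ≈ 0.558

Noncentrality parameter: δ = d·√(n/2) = 0.24 × √(257/2) = 2.7206
Critical value for a one-sided test at α = 0.005: z_α = 2.576.
Power = Φ(δ − 2.576) = Φ(0.145) = 0.5575.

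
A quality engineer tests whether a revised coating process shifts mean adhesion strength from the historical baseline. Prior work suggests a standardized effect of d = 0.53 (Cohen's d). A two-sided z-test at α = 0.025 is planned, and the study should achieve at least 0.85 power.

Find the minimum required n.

n = 39

For power 0.85 need Φ(δ − z_{0.0125}) = 0.85, so δ = z_{0.0125} + z_{0.15} = 2.241 + 1.036 = 3.278.
(For δ > 0 the lower-tail rejection region contributes negligibly to power, so the one-term inversion is standard.)
δ = d·√n ⇒ n = (δ/d)² = (3.278 / 0.53)² = 38.25.
Round up to the next whole unit.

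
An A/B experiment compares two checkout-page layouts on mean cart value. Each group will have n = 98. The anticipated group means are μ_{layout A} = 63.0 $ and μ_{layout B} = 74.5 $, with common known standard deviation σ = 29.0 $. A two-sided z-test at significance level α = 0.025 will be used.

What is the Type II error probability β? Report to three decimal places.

β ≈ 0.297

Standardized effect: d = |μ_{layout A} − μ_{layout B}| / σ = |63.0 − 74.5| / 29.0 = 0.3966
Noncentrality parameter: δ = d·√(n/2) = 0.3966 × √(98/2) = 2.7759
Two-sided α = 0.025 → critical value z_{0.0125} = 2.241.
Power = Φ(δ − 2.241) + Φ(−δ − 2.241) = Φ(0.534) + Φ(-5.017) = 0.7035 + 0.0000 = 0.7035.
Type II error: β = 1 − power = 1 − 0.7035 = 0.2965.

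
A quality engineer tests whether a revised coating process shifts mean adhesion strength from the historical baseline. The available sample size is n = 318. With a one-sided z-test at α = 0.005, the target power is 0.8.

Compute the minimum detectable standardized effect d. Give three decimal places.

Required noncentrality: δ = z_{0.005} + z_{0.20} = 2.576 + 0.842 = 3.417.
δ = d·√n ⇒ d = δ/√n = 3.417/√318 = 0.1916.

d ≈ 0.192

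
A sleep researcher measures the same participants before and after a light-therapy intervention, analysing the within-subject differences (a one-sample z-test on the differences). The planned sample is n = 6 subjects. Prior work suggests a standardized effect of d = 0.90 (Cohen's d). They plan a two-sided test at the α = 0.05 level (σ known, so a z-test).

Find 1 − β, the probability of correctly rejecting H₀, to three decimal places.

Noncentrality parameter: λ = d·√n = 0.90 × √6 = 2.2045
Two-sided α = 0.05 → critical value z_{0.025} = 1.960.
Power = Φ(λ − 1.960) + Φ(−λ − 1.960) = Φ(0.245) + Φ(-4.165) = 0.5966 + 0.0000 = 0.5966.

Power ≈ 0.597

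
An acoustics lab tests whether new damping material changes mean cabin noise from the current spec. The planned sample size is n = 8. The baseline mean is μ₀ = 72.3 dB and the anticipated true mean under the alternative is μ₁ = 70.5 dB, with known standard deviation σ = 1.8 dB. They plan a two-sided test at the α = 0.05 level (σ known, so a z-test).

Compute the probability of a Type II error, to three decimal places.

Standardized effect: d = |μ₁ − μ₀| / σ = |70.5 − 72.3| / 1.8 = 1.0000
Noncentrality parameter: δ = d·√n = 1.0000 × √8 = 2.8284
Two-sided α = 0.05 → critical value z_{0.025} = 1.960.
Power = Φ(δ − 1.960) + Φ(−δ − 1.960) = Φ(0.868) + Φ(-4.788) = 0.8074 + 0.0000 = 0.8074.
Type II error: β = 1 − power = 1 − 0.8074 = 0.1926.

β ≈ 0.193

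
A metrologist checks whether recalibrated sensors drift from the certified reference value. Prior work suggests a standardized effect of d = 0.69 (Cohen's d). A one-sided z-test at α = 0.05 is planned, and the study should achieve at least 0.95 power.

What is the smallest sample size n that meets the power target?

n = 23

Set Φ(δ − 1.645) = 0.95; then δ − 1.645 = Φ⁻¹(0.95) = 1.645, giving δ = 3.290.
δ = d·√n ⇒ n = (δ/d)² = (3.290 / 0.69)² = 22.73.
Rounding up, n = 23.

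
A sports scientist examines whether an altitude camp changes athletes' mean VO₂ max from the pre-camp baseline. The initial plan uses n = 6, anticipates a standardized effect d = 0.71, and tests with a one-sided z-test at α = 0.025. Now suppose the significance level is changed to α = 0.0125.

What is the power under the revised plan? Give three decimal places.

Power ≈ 0.308

δ = d·√n = 0.71 × √6 = 1.7391 (unchanged). New critical value: z_{0.0125} = 2.241.
Revised power = P(Z > 2.241 − δ) = Φ(-0.502) = 0.3077.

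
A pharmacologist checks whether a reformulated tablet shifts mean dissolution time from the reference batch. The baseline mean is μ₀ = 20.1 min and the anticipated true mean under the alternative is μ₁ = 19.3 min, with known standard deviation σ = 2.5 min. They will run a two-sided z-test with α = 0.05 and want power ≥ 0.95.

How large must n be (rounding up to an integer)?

Standardized effect: d = |μ₁ − μ₀| / σ = |19.3 − 20.1| / 2.5 = 0.3200
Set Φ(δ − 1.960) = 0.95; then δ − 1.960 = Φ⁻¹(0.95) = 1.645, giving δ = 3.605.
(The Φ(−δ − z_{α/2}) term is vanishingly small for δ > 0 and is dropped in the standard sample-size formula.)
δ = d·√n ⇒ n = (δ/d)² = (3.605 / 0.3200)² = 126.90.
Rounding up, n = 127.

n = 127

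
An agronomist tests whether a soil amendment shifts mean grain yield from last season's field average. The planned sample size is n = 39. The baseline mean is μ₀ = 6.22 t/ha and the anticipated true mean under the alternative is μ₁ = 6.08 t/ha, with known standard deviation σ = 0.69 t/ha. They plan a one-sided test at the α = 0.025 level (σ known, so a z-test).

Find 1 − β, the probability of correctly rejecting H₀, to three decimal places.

Standardized effect: d = |μ₁ − μ₀| / σ = |6.08 − 6.22| / 0.69 = 0.2029
Noncentrality parameter: δ = d·√n = 0.2029 × √39 = 1.2671
Critical value for a one-sided test at α = 0.025: z_α = 1.960.
Power = Φ(δ − 1.960) = Φ(-0.693) = 0.2442.

Power ≈ 0.244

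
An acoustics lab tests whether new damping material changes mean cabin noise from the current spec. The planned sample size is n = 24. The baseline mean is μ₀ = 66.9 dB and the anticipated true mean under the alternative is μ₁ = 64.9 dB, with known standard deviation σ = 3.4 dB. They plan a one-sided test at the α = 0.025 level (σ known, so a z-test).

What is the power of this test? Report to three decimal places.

Power ≈ 0.822

Standardized effect: d = |μ₁ − μ₀| / σ = |64.9 − 66.9| / 3.4 = 0.5882
Noncentrality parameter: δ = d·√n = 0.5882 × √24 = 2.8818
One-sided α = 0.025 → critical value z_{0.025} = 1.960.
Power = P(Z > 1.960 − δ) = Φ(0.922) = 0.8217.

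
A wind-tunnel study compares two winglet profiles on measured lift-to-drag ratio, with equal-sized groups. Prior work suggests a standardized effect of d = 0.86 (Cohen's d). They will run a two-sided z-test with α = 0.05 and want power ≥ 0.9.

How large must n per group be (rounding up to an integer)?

For power 0.9 need Φ(δ − z_{0.025}) = 0.9, so δ = z_{0.025} + z_{0.10} = 1.960 + 1.282 = 3.242.
(For δ > 0 the lower-tail rejection region contributes negligibly to power, so the one-term inversion is standard.)
δ = d·√(n/2) ⇒ n = 2(δ/d)² = 2 × (3.242 / 0.86)² = 28.41.
Rounding up, n = 29 per group.

n = 29 per group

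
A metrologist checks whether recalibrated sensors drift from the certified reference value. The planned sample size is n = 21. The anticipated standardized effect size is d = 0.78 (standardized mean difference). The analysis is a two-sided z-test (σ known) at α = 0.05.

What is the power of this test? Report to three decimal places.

Noncentrality parameter: δ = d·√n = 0.78 × √21 = 3.5744
Two-sided α = 0.05 → critical value z_{0.025} = 1.960.
Power = Φ(δ − 1.960) + Φ(−δ − 1.960) = Φ(1.614) + Φ(-5.534) = 0.9468 + 0.0000 = 0.9468.

Power ≈ 0.947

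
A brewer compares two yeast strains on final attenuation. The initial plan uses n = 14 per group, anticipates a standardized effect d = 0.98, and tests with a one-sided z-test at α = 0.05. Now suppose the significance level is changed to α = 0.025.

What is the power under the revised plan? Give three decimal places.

Power ≈ 0.737

δ = d·√(n/2) = 0.98 × √(14/2) = 2.5928 (unchanged). New critical value: z_{0.025} = 1.960.
Revised power = P(Z > 1.960 − δ) = Φ(0.633) = 0.7366.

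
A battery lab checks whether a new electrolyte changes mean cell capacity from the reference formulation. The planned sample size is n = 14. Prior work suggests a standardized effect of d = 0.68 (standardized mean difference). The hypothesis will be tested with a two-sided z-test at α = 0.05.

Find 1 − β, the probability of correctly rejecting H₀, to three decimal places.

Noncentrality parameter: δ = d·√n = 0.68 × √14 = 2.5443
Critical value for a two-sided test at α = 0.05: z_{α/2} = 1.960.
Power = Φ(δ − 1.960) + Φ(−δ − 1.960) = Φ(0.584) + Φ(-4.504) = 0.7205 + 0.0000 = 0.7205.

Power ≈ 0.721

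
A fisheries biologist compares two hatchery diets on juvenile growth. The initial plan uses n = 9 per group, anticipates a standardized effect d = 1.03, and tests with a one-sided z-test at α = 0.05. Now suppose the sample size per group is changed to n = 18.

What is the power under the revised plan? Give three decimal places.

Power ≈ 0.926

With n = 18 per group: δ = d·√(n/2) = 1.03 × √(18/2) = 3.0900. Critical value z_{0.05} = 1.645.
Revised power = Φ(δ − 1.645) = Φ(1.445) = 0.9258.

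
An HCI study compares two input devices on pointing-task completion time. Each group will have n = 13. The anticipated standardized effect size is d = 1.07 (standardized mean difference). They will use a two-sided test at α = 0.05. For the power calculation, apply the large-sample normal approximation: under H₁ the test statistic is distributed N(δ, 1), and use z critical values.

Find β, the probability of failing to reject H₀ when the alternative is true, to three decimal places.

Noncentrality parameter: δ = d·√(n/2) = 1.07 × √(13/2) = 2.7280
Critical value for a two-sided test at α = 0.05: z_{α/2} = 1.960.
Power = Φ(δ − 1.960) + Φ(−δ − 1.960) = Φ(0.768) + Φ(-4.688) = 0.7788 + 0.0000 = 0.7788.
Type II error: β = 1 − power = 1 − 0.7788 = 0.2212.

β ≈ 0.221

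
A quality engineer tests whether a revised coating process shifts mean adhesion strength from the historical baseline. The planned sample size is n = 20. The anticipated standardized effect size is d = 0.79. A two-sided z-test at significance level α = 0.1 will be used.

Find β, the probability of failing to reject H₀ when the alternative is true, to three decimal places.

β ≈ 0.030

Noncentrality parameter: δ = d·√n = 0.79 × √20 = 3.5330
Two-sided α = 0.1 → critical value z_{0.05} = 1.645.
Power = Φ(δ − 1.645) + Φ(−δ − 1.645) = Φ(1.888) + Φ(-5.178) = 0.9705 + 0.0000 = 0.9705.
Type II error: β = 1 − power = 1 − 0.9705 = 0.0295.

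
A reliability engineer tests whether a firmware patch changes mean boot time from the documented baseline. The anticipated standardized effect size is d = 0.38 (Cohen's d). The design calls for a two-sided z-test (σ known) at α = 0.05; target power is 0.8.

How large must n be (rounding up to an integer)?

n = 55

Set Φ(δ − 1.960) = 0.8; then δ − 1.960 = Φ⁻¹(0.8) = 0.842, giving δ = 2.802.
(The Φ(−δ − z_{α/2}) term is vanishingly small for δ > 0 and is dropped in the standard sample-size formula.)
δ = d·√n ⇒ n = (δ/d)² = (2.802 / 0.38)² = 54.36.
Round up to the next whole unit.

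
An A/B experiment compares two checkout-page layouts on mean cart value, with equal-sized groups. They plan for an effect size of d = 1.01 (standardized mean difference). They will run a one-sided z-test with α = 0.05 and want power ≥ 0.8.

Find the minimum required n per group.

n = 13 per group

For power 0.8 need Φ(δ − z_{0.05}) = 0.8, so δ = z_{0.05} + z_{0.20} = 1.645 + 0.842 = 2.486.
δ = d·√(n/2) ⇒ n = 2(δ/d)² = 2 × (2.486 / 1.01)² = 12.12.
Round up to the next whole unit.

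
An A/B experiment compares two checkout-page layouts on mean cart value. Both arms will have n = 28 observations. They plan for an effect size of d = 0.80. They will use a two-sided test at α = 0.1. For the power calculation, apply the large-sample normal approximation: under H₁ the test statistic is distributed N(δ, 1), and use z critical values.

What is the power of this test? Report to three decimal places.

Noncentrality parameter: δ = d·√(n/2) = 0.80 × √(28/2) = 2.9933
Two-sided α = 0.1 → critical value z_{0.05} = 1.645.
Power = Φ(δ − 1.645) + Φ(−δ − 1.645) = Φ(1.348) + Φ(-4.638) = 0.9112 + 0.0000 = 0.9112.

Power ≈ 0.911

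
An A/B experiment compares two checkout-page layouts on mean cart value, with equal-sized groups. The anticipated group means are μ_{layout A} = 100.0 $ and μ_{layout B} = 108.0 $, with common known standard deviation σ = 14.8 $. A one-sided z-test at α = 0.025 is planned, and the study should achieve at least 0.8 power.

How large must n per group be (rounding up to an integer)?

n = 54 per group

Standardized effect: d = |μ_{layout A} − μ_{layout B}| / σ = |100.0 − 108.0| / 14.8 = 0.5405
Set Φ(δ − 1.960) = 0.8; then δ − 1.960 = Φ⁻¹(0.8) = 0.842, giving δ = 2.802.
δ = d·√(n/2) ⇒ n = 2(δ/d)² = 2 × (2.802 / 0.5405)² = 53.73.
Round up to the next whole unit.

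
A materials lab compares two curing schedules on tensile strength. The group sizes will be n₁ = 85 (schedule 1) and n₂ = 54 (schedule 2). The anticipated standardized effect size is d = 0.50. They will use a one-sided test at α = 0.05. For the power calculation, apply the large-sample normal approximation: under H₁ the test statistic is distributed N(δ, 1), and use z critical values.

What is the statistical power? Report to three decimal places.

Noncentrality parameter: λ = d / √(1/n₁ + 1/n₂) = 0.50 / √(1/85 + 1/54) = 2.8732
One-sided α = 0.05 → critical value z_{0.05} = 1.645.
Power = P(Z > 1.645 − λ) = Φ(1.228) = 0.8903.

Power ≈ 0.890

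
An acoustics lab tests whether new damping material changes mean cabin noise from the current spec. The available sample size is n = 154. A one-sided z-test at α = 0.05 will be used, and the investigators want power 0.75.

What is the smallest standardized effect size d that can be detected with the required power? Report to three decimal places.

Required noncentrality: δ = z_{0.05} + z_{0.25} = 1.645 + 0.674 = 2.319.
δ = d·√n ⇒ d = δ/√n = 2.319/√154 = 0.1869.

d ≈ 0.187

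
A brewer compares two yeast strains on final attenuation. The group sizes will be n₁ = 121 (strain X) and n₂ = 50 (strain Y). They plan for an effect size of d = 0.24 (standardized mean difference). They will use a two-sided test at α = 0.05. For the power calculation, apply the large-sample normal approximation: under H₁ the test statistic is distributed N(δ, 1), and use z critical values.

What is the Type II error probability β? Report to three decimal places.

β ≈ 0.702

Noncentrality parameter: δ = d / √(1/n₁ + 1/n₂) = 0.24 / √(1/121 + 1/50) = 1.4275
Two-sided α = 0.05 → critical value z_{0.025} = 1.960.
Power = Φ(δ − 1.960) + Φ(−δ − 1.960) = Φ(-0.532) + Φ(-3.388) = 0.2972 + 0.0004 = 0.2976.
Type II error: β = 1 − power = 1 − 0.2976 = 0.7024.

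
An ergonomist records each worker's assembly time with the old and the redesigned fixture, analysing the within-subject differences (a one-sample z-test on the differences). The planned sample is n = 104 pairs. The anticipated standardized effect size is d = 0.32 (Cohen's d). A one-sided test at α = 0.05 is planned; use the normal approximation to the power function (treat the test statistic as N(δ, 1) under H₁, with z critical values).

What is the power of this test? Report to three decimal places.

Noncentrality parameter: δ = d·√n = 0.32 × √104 = 3.2634
One-sided α = 0.05 → critical value z_{0.05} = 1.645.
Power = P(Z > 1.645 − δ) = Φ(1.619) = 0.9472.

Power ≈ 0.947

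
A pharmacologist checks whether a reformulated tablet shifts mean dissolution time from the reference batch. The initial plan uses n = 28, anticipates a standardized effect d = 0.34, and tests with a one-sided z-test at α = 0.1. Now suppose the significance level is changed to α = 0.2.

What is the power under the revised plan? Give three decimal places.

δ = d·√n = 0.34 × √28 = 1.7991 (unchanged). New critical value: z_{0.2} = 0.842.
Revised power = P(Z > 0.842 − δ) = Φ(0.957) = 0.8308.

Power ≈ 0.831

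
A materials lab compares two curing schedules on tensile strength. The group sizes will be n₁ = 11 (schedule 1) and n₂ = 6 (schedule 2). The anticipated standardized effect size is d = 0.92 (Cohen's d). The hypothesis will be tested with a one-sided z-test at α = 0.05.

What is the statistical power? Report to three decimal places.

Power ≈ 0.567

Noncentrality parameter: δ = d / √(1/n₁ + 1/n₂) = 0.92 / √(1/11 + 1/6) = 1.8127
Critical value for a one-sided test at α = 0.05: z_α = 1.645.
Power = Φ(δ − 1.645) = Φ(0.168) = 0.5667.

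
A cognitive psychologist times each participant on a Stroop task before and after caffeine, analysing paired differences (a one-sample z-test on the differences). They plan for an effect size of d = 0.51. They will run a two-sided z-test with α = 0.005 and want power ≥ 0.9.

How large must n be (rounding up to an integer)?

For power 0.9 need Φ(δ − z_{0.0025}) = 0.9, so δ = z_{0.0025} + z_{0.10} = 2.807 + 1.282 = 4.089.
(The Φ(−δ − z_{α/2}) term is vanishingly small for δ > 0 and is dropped in the standard sample-size formula.)
δ = d·√n ⇒ n = (δ/d)² = (4.089 / 0.51)² = 64.27.
Rounding up, n = 65.

n = 65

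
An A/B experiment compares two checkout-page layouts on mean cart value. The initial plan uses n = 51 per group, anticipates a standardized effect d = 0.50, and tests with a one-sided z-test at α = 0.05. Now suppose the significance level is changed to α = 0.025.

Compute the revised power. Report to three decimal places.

Power ≈ 0.714

δ = d·√(n/2) = 0.50 × √(51/2) = 2.5249 (unchanged). New critical value: z_{0.025} = 1.960.
Revised power = Φ(δ − 1.960) = Φ(0.565) = 0.7139.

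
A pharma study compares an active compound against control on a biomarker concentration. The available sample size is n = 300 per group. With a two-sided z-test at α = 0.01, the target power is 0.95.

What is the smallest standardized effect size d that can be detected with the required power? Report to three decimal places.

Need Φ(δ − 2.576) = 0.95, so δ = 2.576 + 1.645 = 4.221.
(Lower-tail contribution to power is negligible for δ > 0.)
δ = d·√(n/2) ⇒ d = δ/√(n/2) = 4.221/√(300/2) = 0.3446.

d ≈ 0.345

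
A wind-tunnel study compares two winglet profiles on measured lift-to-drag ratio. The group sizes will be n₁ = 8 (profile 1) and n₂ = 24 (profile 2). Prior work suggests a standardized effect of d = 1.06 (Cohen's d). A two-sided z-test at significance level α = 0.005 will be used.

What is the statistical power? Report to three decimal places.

Noncentrality parameter: δ = d / √(1/n₁ + 1/n₂) = 1.06 / √(1/8 + 1/24) = 2.5965
Two-sided α = 0.005 → critical value z_{0.0025} = 2.807.
Power = Φ(δ − 2.807) + Φ(−δ − 2.807) = Φ(-0.211) + Φ(-5.403) = 0.4166 + 0.0000 = 0.4166.

Power ≈ 0.417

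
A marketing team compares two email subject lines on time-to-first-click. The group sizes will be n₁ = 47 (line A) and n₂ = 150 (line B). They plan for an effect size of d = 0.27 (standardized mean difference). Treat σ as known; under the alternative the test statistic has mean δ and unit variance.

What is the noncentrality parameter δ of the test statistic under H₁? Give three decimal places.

δ ≈ 1.615

δ = d / √(1/n₁ + 1/n₂) = 0.27 / √(1/47 + 1/150) = 1.6152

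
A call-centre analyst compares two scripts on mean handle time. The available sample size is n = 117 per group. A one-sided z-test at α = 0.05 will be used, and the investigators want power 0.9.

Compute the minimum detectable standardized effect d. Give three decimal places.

Required noncentrality: δ = z_{0.05} + z_{0.10} = 1.645 + 1.282 = 2.926.
δ = d·√(n/2) ⇒ d = δ/√(n/2) = 2.926/√(117/2) = 0.3826.

d ≈ 0.383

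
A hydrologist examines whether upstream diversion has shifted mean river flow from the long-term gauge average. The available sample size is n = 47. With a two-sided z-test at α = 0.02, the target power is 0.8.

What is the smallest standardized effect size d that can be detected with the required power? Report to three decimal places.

Required noncentrality: δ = z_{0.01} + z_{0.20} = 2.326 + 0.842 = 3.168.
(The second rejection-region term Φ(−δ − z_{α/2}) is negligible and dropped.)
δ = d·√n ⇒ d = δ/√n = 3.168/√47 = 0.4621.

d ≈ 0.462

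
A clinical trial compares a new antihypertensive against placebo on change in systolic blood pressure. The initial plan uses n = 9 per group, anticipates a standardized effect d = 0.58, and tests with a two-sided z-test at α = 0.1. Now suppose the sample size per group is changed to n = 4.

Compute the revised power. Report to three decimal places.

Power ≈ 0.212

With n = 4 per group: δ = d·√(n/2) = 0.58 × √(4/2) = 0.8202. Critical value z_{0.05} = 1.645.
Revised power = Φ(δ − 1.645) + Φ(−δ − 1.645) = Φ(-0.825) + Φ(-2.465) = 0.2048 + 0.0068 = 0.2116.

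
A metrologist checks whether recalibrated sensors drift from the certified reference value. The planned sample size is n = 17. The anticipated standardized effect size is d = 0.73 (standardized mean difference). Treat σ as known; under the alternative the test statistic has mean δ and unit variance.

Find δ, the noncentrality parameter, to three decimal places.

δ ≈ 3.010

The noncentrality parameter scales effect size by the design's sample-size factor: δ = d·√n = 0.73 × √17 = 3.0099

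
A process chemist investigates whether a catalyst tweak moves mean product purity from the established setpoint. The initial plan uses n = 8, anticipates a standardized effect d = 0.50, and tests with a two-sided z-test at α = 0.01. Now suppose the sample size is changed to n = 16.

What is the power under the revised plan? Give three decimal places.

With n = 16: δ = d·√n = 0.50 × √16 = 2.0000. Critical value z_{0.005} = 2.576.
Revised power = Φ(δ − 2.576) + Φ(−δ − 2.576) = Φ(-0.576) + Φ(-4.576) = 0.2824 + 0.0000 = 0.2824.

Power ≈ 0.282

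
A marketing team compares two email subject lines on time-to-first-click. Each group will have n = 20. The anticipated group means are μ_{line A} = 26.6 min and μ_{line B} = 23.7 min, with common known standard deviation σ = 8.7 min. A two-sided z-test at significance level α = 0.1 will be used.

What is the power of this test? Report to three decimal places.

Standardized effect: d = |μ_{line A} − μ_{line B}| / σ = |26.6 − 23.7| / 8.7 = 0.3333
Noncentrality parameter: δ = d·√(n/2) = 0.3333 × √(20/2) = 1.0541
Critical value for a two-sided test at α = 0.1: z_{α/2} = 1.645.
Power = Φ(δ − 1.645) + Φ(−δ − 1.645) = Φ(-0.591) + Φ(-2.699) = 0.2773 + 0.0035 = 0.2808.

Power ≈ 0.281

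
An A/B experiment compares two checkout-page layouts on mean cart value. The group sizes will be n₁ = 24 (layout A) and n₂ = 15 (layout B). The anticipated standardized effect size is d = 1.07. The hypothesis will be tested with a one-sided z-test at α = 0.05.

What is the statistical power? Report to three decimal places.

Noncentrality parameter: δ = d / √(1/n₁ + 1/n₂) = 1.07 / √(1/24 + 1/15) = 3.2509
One-sided α = 0.05 → critical value z_{0.05} = 1.645.
Power = P(Z > 1.645 − δ) = Φ(1.606) = 0.9459.

Power ≈ 0.946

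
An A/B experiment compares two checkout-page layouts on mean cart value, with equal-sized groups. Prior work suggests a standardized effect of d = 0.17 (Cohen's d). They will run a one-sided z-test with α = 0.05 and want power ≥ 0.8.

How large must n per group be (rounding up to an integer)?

n = 428 per group

For power 0.8 need Φ(δ − z_{0.05}) = 0.8, so δ = z_{0.05} + z_{0.20} = 1.645 + 0.842 = 2.486.
δ = d·√(n/2) ⇒ n = 2(δ/d)² = 2 × (2.486 / 0.17)² = 427.86.
Rounding up, n = 428 per group.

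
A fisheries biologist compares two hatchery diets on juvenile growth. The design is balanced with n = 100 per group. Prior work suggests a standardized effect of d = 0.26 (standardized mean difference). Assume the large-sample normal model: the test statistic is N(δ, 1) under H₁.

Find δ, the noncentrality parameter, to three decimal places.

δ ≈ 1.838

δ = d·√(n/2) = 0.26 × √(100/2) = 1.8385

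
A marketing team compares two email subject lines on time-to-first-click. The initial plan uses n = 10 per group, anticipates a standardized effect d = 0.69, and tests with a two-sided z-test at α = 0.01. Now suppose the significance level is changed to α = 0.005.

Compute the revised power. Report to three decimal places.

Power ≈ 0.103

δ = d·√(n/2) = 0.69 × √(10/2) = 1.5429 (unchanged). New critical value: z_{0.0025} = 2.807.
Revised power = Φ(δ − 2.807) + Φ(−δ − 2.807) = Φ(-1.264) + Φ(-4.350) = 0.1031 + 0.0000 = 0.1031.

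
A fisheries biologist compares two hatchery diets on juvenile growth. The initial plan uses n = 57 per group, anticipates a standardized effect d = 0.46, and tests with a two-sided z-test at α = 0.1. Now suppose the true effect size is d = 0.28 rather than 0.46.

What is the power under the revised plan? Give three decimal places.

With d = 0.28: δ = d·√(n/2) = 0.28 × √(57/2) = 1.4948. Critical value z_{0.05} = 1.645.
Revised power = Φ(δ − 1.645) + Φ(−δ − 1.645) = Φ(-0.150) + Φ(-3.140) = 0.4404 + 0.0008 = 0.4412.

Power ≈ 0.441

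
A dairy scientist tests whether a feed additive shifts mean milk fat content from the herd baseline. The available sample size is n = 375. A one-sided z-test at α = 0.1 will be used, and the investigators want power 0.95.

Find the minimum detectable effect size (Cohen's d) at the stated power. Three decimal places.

d ≈ 0.151

Need Φ(δ − 1.282) = 0.95, so δ = 1.282 + 1.645 = 2.926.
δ = d·√n ⇒ d = δ/√n = 2.926/√375 = 0.1511.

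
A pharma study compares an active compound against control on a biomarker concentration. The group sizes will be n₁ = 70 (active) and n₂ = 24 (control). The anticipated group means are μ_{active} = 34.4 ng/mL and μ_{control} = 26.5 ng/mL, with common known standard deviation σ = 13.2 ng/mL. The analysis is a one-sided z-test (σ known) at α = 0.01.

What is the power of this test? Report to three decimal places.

Power ≈ 0.581

Standardized effect: d = |μ_{active} − μ_{control}| / σ = |34.4 − 26.5| / 13.2 = 0.5985
Noncentrality parameter: λ = d / √(1/n₁ + 1/n₂) = 0.5985 / √(1/70 + 1/24) = 2.5301
One-sided α = 0.01 → critical value z_{0.01} = 2.326.
Power = P(Z > 2.326 − λ) = Φ(0.204) = 0.5807.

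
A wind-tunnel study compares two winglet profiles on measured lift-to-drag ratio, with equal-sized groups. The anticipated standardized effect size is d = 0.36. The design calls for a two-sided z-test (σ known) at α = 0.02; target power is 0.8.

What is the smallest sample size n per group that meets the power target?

n = 155 per group

For power 0.8 need Φ(δ − z_{0.01}) = 0.8, so δ = z_{0.01} + z_{0.20} = 2.326 + 0.842 = 3.168.
(Ignoring the negligible lower-tail rejection probability gives the usual closed-form inversion.)
δ = d·√(n/2) ⇒ n = 2(δ/d)² = 2 × (3.168 / 0.36)² = 154.88.
Round up to the next whole unit.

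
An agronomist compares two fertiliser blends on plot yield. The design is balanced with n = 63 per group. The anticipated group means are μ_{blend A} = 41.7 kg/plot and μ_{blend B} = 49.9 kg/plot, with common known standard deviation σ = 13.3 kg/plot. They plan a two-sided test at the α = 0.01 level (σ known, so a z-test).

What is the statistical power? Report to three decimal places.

Power ≈ 0.812

Standardized effect: d = |μ_{blend A} − μ_{blend B}| / σ = |41.7 − 49.9| / 13.3 = 0.6165
Noncentrality parameter: δ = d·√(n/2) = 0.6165 × √(63/2) = 3.4603
Critical value for a two-sided test at α = 0.01: z_{α/2} = 2.576.
Power = Φ(δ − 2.576) + Φ(−δ − 2.576) = Φ(0.885) + Φ(-6.036) = 0.8118 + 0.0000 = 0.8118.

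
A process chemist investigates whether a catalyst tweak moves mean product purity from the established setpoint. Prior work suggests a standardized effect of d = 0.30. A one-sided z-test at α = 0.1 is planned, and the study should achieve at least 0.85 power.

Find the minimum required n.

Set Φ(δ − 1.282) = 0.85; then δ − 1.282 = Φ⁻¹(0.85) = 1.036, giving δ = 2.318.
δ = d·√n ⇒ n = (δ/d)² = (2.318 / 0.30)² = 59.70.
Rounding up, n = 60.

n = 60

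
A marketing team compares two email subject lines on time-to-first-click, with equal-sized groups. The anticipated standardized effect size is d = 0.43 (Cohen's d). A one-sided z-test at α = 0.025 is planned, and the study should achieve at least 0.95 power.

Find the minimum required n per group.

n = 141 per group

Set Φ(δ − 1.960) = 0.95; then δ − 1.960 = Φ⁻¹(0.95) = 1.645, giving δ = 3.605.
δ = d·√(n/2) ⇒ n = 2(δ/d)² = 2 × (3.605 / 0.43)² = 140.56.
Round up to the next whole unit.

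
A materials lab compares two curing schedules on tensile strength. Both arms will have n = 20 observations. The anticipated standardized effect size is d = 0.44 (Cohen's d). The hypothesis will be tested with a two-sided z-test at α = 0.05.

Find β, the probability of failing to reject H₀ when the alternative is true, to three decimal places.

Noncentrality parameter: δ = d·√(n/2) = 0.44 × √(20/2) = 1.3914
Critical value for a two-sided test at α = 0.05: z_{α/2} = 1.960.
Power = Φ(δ − 1.960) + Φ(−δ − 1.960) = Φ(-0.569) + Φ(-3.351) = 0.2848 + 0.0004 = 0.2852.
Type II error: β = 1 − power = 1 − 0.2852 = 0.7148.

β ≈ 0.715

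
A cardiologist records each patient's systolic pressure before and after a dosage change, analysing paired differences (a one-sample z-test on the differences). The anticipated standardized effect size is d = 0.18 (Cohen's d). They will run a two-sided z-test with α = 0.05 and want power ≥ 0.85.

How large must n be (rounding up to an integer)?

Set Φ(δ − 1.960) = 0.85; then δ − 1.960 = Φ⁻¹(0.85) = 1.036, giving δ = 2.996.
(Ignoring the negligible lower-tail rejection probability gives the usual closed-form inversion.)
δ = d·√n ⇒ n = (δ/d)² = (2.996 / 0.18)² = 277.11.
Rounding up, n = 278.

n = 278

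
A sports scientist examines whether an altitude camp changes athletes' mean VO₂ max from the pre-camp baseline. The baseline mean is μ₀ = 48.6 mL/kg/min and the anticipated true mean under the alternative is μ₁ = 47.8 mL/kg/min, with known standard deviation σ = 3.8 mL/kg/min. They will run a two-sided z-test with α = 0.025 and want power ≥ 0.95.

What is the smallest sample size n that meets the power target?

n = 341

Standardized effect: d = |μ₁ − μ₀| / σ = |47.8 − 48.6| / 3.8 = 0.2105
Set Φ(δ − 2.241) = 0.95; then δ − 2.241 = Φ⁻¹(0.95) = 1.645, giving δ = 3.886.
(For δ > 0 the lower-tail rejection region contributes negligibly to power, so the one-term inversion is standard.)
δ = d·√n ⇒ n = (δ/d)² = (3.886 / 0.2105)² = 340.76.
Round up to the next whole unit.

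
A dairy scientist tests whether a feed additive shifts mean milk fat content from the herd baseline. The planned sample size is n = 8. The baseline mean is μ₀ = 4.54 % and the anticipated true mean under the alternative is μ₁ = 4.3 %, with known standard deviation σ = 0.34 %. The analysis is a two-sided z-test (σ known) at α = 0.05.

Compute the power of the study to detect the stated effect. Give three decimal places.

Power ≈ 0.515

Standardized effect: d = |μ₁ − μ₀| / σ = |4.3 − 4.54| / 0.34 = 0.7059
Noncentrality parameter: δ = d·√n = 0.7059 × √8 = 1.9965
Critical value for a two-sided test at α = 0.05: z_{α/2} = 1.960.
Power = Φ(δ − 1.960) + Φ(−δ − 1.960) = Φ(0.037) + Φ(-3.957) = 0.5146 + 0.0000 = 0.5146.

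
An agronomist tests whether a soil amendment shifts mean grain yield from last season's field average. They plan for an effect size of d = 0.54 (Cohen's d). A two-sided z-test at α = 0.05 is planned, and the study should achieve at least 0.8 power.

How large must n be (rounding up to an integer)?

Set Φ(δ − 1.960) = 0.8; then δ − 1.960 = Φ⁻¹(0.8) = 0.842, giving δ = 2.802.
(Ignoring the negligible lower-tail rejection probability gives the usual closed-form inversion.)
δ = d·√n ⇒ n = (δ/d)² = (2.802 / 0.54)² = 26.92.
Rounding up, n = 27.

n = 27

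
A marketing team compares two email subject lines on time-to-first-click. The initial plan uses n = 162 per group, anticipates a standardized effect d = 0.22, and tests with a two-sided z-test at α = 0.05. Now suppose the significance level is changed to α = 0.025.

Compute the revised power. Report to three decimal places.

δ = d·√(n/2) = 0.22 × √(162/2) = 1.9800 (unchanged). New critical value: z_{0.0125} = 2.241.
Revised power = Φ(δ − 2.241) + Φ(−δ − 2.241) = Φ(-0.261) + Φ(-4.221) = 0.3969 + 0.0000 = 0.3969.

Power ≈ 0.397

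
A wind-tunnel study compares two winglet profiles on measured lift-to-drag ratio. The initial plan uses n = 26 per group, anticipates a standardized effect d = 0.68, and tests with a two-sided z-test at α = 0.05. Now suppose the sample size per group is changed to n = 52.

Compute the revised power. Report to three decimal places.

With n = 52 per group: δ = d·√(n/2) = 0.68 × √(52/2) = 3.4673. Critical value z_{0.025} = 1.960.
Revised power = Φ(δ − 1.960) + Φ(−δ − 1.960) = Φ(1.507) + Φ(-5.427) = 0.9341 + 0.0000 = 0.9341.

Power ≈ 0.934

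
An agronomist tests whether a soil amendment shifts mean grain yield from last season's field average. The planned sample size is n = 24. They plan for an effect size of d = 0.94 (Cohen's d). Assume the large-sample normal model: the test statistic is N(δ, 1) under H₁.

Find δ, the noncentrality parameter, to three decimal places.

δ ≈ 4.605

The noncentrality parameter scales effect size by the design's sample-size factor: δ = d·√n = 0.94 × √24 = 4.6050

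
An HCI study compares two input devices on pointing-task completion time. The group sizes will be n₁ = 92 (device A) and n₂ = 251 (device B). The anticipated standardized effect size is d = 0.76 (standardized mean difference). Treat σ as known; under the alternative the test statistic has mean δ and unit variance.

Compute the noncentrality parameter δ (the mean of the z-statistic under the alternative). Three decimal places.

The noncentrality parameter scales effect size by the design's sample-size factor: δ = d / √(1/n₁ + 1/n₂) = 0.76 / √(1/92 + 1/251) = 6.2359

δ ≈ 6.236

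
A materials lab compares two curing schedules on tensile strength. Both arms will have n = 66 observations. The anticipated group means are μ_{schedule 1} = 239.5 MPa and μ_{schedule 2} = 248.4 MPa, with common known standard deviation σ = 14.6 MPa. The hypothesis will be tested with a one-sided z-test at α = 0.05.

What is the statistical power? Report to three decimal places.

Power ≈ 0.968

Standardized effect: d = |μ_{schedule 1} − μ_{schedule 2}| / σ = |239.5 − 248.4| / 14.6 = 0.6096
Noncentrality parameter: δ = d·√(n/2) = 0.6096 × √(66/2) = 3.5018
Critical value for a one-sided test at α = 0.05: z_α = 1.645.
Power = P(Z > 1.645 − δ) = Φ(1.857) = 0.9683.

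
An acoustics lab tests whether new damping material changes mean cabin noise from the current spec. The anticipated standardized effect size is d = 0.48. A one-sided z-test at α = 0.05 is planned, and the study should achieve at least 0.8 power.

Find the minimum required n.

Set Φ(δ − 1.645) = 0.8; then δ − 1.645 = Φ⁻¹(0.8) = 0.842, giving δ = 2.486.
δ = d·√n ⇒ n = (δ/d)² = (2.486 / 0.48)² = 26.83.
Round up to the next whole unit.

n = 27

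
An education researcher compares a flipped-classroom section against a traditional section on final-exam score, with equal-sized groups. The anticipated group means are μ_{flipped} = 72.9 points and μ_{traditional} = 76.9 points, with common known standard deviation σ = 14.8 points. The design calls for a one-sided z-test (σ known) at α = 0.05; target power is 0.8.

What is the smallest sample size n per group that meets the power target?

n = 170 per group

Standardized effect: d = |μ_{flipped} − μ_{traditional}| / σ = |72.9 − 76.9| / 14.8 = 0.2703
For power 0.8 need Φ(δ − z_{0.05}) = 0.8, so δ = z_{0.05} + z_{0.20} = 1.645 + 0.842 = 2.486.
δ = d·√(n/2) ⇒ n = 2(δ/d)² = 2 × (2.486 / 0.2703)² = 169.28.
Rounding up, n = 170 per group.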